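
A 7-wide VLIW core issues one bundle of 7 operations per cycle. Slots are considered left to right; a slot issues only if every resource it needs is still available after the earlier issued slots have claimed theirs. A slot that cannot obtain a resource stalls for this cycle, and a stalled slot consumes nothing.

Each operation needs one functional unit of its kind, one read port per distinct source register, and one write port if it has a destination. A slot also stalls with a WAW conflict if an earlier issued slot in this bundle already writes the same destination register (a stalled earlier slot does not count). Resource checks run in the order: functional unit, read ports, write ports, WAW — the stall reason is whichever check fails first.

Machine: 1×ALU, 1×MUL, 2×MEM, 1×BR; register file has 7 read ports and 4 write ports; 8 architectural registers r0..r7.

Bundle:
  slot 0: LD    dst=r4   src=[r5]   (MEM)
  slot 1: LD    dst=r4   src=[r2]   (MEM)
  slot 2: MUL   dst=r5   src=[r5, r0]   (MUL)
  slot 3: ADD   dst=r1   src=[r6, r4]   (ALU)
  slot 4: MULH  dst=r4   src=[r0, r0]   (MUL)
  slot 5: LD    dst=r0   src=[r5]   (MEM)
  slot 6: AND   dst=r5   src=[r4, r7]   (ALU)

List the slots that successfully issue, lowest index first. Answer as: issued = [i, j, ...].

issued = [0, 2, 3, 5]

  0. MEM→r4 ⇒ go  {1A/1Mu/1Ld/1B | 6r 3w}
  1. MEM→r4 ⇒ no(WAW)  {1A/1Mu/1Ld/1B | 6r 3w}
  2. MUL→r5 ⇒ go  {1A/0Mu/1Ld/1B | 4r 2w}
  3. ALU→r1 ⇒ go  {0A/0Mu/1Ld/1B | 2r 1w}
  4. MUL→r4 ⇒ no(FU)  {0A/0Mu/1Ld/1B | 2r 1w}
  5. MEM→r0 ⇒ go  {0A/0Mu/0Ld/1B | 1r 0w}
  6. ALU→r5 ⇒ no(FU)  {0A/0Mu/0Ld/1B | 1r 0w}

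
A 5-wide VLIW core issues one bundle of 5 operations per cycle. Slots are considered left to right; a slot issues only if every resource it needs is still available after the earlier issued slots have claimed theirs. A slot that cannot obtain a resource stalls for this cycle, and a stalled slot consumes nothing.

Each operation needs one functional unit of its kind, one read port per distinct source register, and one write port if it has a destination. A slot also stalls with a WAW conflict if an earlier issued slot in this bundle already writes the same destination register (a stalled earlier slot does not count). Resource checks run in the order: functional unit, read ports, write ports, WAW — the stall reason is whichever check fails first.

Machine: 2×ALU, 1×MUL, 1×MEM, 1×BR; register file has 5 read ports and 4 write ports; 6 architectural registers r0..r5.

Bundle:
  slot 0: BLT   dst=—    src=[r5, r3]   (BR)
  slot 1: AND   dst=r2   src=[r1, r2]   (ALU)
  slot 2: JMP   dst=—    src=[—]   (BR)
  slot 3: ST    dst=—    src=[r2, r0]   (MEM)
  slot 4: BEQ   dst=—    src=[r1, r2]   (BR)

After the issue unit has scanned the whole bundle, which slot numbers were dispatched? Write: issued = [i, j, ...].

issued = [0, 1]

(0) want 1×BR +2rd +0wr — yes → AL2|MU1|ME1|BR0|rd3|wr4
(1) want 1×ALU +2rd +1wr — yes → AL1|MU1|ME1|BR0|rd1|wr3
(2) want 1×BR +0rd +0wr — FU → AL1|MU1|ME1|BR0|rd1|wr3
(3) want 1×MEM +2rd +0wr — RD_PORT → AL1|MU1|ME1|BR0|rd1|wr3
(4) want 1×BR +2rd +0wr — FU → AL1|MU1|ME1|BR0|rd1|wr3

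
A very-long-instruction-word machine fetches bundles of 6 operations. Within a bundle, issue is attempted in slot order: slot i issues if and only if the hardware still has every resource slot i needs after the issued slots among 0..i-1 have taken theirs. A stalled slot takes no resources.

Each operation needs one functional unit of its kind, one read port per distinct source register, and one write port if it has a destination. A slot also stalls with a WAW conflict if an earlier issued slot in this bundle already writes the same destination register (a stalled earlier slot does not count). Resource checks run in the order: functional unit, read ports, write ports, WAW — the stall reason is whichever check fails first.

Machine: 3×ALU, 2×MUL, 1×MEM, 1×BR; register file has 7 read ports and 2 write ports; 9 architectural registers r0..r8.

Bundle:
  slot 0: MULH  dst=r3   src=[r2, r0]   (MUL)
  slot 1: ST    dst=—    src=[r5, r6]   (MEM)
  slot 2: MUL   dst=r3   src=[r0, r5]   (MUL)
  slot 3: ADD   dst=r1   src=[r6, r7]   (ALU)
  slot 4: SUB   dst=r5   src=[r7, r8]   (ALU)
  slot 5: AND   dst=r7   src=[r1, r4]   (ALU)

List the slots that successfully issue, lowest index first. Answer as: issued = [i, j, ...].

(0) want 1×MUL +2rd +1wr — yes → AL3|MU1|ME1|BR1|rd5|wr1
(1) want 1×MEM +2rd +0wr — yes → AL3|MU1|ME0|BR1|rd3|wr1
(2) want 1×MUL +2rd +1wr — WAW → AL3|MU1|ME0|BR1|rd3|wr1
(3) want 1×ALU +2rd +1wr — yes → AL2|MU1|ME0|BR1|rd1|wr0
(4) want 1×ALU +2rd +1wr — RD_PORT → AL2|MU1|ME0|BR1|rd1|wr0
(5) want 1×ALU +2rd +1wr — RD_PORT → AL2|MU1|ME0|BR1|rd1|wr0

issued = [0, 1, 3]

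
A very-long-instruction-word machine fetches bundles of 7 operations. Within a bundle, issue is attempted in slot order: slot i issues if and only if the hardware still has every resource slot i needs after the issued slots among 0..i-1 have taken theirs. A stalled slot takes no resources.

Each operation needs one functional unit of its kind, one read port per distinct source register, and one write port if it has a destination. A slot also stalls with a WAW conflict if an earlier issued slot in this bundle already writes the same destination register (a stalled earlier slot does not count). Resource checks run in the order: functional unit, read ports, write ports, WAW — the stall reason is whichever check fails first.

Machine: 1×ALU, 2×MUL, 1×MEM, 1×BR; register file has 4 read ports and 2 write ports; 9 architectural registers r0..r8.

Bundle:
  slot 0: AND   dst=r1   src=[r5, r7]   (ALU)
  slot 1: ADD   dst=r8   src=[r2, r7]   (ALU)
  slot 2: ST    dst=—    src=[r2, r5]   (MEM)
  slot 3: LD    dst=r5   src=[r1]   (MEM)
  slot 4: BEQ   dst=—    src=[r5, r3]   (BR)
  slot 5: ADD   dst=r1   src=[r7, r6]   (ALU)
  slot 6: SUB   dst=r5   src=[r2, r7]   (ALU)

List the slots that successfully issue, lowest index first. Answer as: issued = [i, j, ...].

issued = [0, 2]

  0. ALU→r1 ⇒ go  {0A/2Mu/1Ld/1B | 2r 1w}
  1. ALU→r8 ⇒ no(FU)  {0A/2Mu/1Ld/1B | 2r 1w}
  2. MEM ⇒ go  {0A/2Mu/0Ld/1B | 0r 1w}
  3. MEM→r5 ⇒ no(FU)  {0A/2Mu/0Ld/1B | 0r 1w}
  4. BR ⇒ no(RD_PORT)  {0A/2Mu/0Ld/1B | 0r 1w}
  5. ALU→r1 ⇒ no(FU)  {0A/2Mu/0Ld/1B | 0r 1w}
  6. ALU→r5 ⇒ no(FU)  {0A/2Mu/0Ld/1B | 0r 1w}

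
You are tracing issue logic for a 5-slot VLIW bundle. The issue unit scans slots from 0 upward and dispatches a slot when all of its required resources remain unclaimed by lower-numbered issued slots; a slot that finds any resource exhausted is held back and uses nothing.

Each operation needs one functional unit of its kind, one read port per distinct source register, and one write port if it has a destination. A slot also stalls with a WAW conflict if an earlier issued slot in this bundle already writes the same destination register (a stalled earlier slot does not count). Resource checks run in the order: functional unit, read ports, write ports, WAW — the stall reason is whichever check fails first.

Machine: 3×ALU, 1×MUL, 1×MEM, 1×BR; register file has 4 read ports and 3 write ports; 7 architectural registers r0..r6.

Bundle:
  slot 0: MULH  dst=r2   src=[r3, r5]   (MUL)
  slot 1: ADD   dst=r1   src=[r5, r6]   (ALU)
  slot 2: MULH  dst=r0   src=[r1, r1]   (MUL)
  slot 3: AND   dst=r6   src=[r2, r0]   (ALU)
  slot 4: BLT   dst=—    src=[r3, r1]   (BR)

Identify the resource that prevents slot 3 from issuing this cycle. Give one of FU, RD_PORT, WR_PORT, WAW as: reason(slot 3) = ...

reason(slot 3) = RD_PORT

slot 0 (MUL): ISSUE — free A3,Mu0,Ld1,B1 rp2 wp2
slot 1 (ALU): ISSUE — free A2,Mu0,Ld1,B1 rp0 wp1
slot 2 (MUL): stall FU — free A2,Mu0,Ld1,B1 rp0 wp1
slot 3 (ALU): stall RD_PORT — free A2,Mu0,Ld1,B1 rp0 wp1
slot 4 (BR): stall RD_PORT — free A2,Mu0,Ld1,B1 rp0 wp1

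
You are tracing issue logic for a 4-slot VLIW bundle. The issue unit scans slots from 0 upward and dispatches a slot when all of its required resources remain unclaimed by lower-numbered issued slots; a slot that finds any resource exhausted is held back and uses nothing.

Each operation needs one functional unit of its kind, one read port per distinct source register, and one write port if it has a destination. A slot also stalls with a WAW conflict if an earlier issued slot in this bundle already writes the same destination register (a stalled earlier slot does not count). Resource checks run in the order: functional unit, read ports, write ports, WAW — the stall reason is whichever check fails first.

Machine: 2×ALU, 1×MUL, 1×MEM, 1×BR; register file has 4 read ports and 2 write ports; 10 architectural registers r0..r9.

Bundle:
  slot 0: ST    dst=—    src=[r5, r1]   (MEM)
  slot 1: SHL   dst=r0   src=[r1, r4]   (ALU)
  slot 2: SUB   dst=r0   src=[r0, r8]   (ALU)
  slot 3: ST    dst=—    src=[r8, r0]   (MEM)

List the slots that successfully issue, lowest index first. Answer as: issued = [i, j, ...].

slot 0 (MEM): ISSUE — free A2,Mu1,Ld0,B1 rp2 wp2
slot 1 (ALU): ISSUE — free A1,Mu1,Ld0,B1 rp0 wp1
slot 2 (ALU): stall RD_PORT — free A1,Mu1,Ld0,B1 rp0 wp1
slot 3 (MEM): stall FU — free A1,Mu1,Ld0,B1 rp0 wp1

issued = [0, 1]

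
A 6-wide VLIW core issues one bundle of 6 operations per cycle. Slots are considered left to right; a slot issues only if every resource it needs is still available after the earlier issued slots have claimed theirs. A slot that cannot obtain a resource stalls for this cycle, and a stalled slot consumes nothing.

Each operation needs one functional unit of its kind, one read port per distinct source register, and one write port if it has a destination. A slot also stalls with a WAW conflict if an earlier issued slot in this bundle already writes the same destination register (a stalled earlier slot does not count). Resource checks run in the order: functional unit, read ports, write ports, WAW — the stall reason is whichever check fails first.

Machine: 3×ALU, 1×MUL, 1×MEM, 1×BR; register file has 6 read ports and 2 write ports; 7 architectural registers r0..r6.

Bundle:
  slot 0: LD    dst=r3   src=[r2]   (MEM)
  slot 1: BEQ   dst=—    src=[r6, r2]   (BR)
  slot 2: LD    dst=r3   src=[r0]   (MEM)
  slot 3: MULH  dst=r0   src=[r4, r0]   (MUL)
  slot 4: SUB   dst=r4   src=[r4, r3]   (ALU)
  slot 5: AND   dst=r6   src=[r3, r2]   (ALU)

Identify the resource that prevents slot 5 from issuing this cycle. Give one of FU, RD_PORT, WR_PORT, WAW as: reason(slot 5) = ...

reason(slot 5) = RD_PORT

#0 MEM src=r2 dispatched  <A:3 Mu:1 Ld:0 B:1 rd:5 wr:1>
#1 BR src=r6,r2 dispatched  <A:3 Mu:1 Ld:0 B:0 rd:3 wr:1>
#2 MEM src=r0 held:FU  <A:3 Mu:1 Ld:0 B:0 rd:3 wr:1>
#3 MUL src=r4,r0 dispatched  <A:3 Mu:0 Ld:0 B:0 rd:1 wr:0>
#4 ALU src=r4,r3 held:RD_PORT  <A:3 Mu:0 Ld:0 B:0 rd:1 wr:0>
#5 ALU src=r3,r2 held:RD_PORT  <A:3 Mu:0 Ld:0 B:0 rd:1 wr:0>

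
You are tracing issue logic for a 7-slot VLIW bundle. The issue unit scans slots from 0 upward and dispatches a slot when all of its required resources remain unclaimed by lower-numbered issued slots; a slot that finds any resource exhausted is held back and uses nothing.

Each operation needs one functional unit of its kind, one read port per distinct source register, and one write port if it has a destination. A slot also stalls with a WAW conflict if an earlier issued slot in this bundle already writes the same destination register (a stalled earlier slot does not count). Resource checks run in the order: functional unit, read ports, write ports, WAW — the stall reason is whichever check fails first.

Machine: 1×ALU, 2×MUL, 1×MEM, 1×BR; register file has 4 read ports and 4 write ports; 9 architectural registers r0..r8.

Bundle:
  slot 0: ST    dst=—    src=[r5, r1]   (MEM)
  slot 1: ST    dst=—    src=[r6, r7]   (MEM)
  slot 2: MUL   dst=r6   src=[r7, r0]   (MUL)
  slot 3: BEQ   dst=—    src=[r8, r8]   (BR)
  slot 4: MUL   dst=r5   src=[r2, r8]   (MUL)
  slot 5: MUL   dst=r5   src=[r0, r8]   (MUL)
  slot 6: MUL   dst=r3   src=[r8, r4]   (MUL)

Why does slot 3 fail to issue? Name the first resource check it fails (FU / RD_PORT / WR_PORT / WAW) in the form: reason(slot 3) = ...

(0) want 1×MEM +2rd +0wr — yes → AL1|MU2|ME0|BR1|rd2|wr4
(1) want 1×MEM +2rd +0wr — FU → AL1|MU2|ME0|BR1|rd2|wr4
(2) want 1×MUL +2rd +1wr — yes → AL1|MU1|ME0|BR1|rd0|wr3
(3) want 1×BR +1rd +0wr — RD_PORT → AL1|MU1|ME0|BR1|rd0|wr3
(4) want 1×MUL +2rd +1wr — RD_PORT → AL1|MU1|ME0|BR1|rd0|wr3
(5) want 1×MUL +2rd +1wr — RD_PORT → AL1|MU1|ME0|BR1|rd0|wr3
(6) want 1×MUL +2rd +1wr — RD_PORT → AL1|MU1|ME0|BR1|rd0|wr3

reason(slot 3) = RD_PORT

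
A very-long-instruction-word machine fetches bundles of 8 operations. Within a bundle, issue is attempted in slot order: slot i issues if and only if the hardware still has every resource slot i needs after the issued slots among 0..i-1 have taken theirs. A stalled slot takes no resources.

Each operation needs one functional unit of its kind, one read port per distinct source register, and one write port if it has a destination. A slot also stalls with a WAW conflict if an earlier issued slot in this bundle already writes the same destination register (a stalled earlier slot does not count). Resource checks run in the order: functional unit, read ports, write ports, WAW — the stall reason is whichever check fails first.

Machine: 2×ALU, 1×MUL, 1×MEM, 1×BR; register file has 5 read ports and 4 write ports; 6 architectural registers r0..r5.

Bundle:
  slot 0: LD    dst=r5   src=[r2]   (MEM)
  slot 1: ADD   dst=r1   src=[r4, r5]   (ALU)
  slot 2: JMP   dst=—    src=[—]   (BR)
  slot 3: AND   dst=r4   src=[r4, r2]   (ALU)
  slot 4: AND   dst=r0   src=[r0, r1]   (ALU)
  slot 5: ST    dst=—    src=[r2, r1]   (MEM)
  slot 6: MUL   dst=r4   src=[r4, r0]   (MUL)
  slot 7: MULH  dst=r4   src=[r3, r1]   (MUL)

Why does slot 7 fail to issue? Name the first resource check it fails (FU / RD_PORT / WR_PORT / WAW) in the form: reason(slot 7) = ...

reason(slot 7) = RD_PORT

[0] MEM needs rd=1 wr=1: ok; after: ALU=2 MUL=1 MEM=0 BR=1, R=4, W=3
[1] ALU needs rd=2 wr=1: ok; after: ALU=1 MUL=1 MEM=0 BR=1, R=2, W=2
[2] BR needs rd=0 wr=0: ok; after: ALU=1 MUL=1 MEM=0 BR=0, R=2, W=2
[3] ALU needs rd=2 wr=1: ok; after: ALU=0 MUL=1 MEM=0 BR=0, R=0, W=1
[4] ALU needs rd=2 wr=1: FU; after: ALU=0 MUL=1 MEM=0 BR=0, R=0, W=1
[5] MEM needs rd=2 wr=0: FU; after: ALU=0 MUL=1 MEM=0 BR=0, R=0, W=1
[6] MUL needs rd=2 wr=1: RD_PORT; after: ALU=0 MUL=1 MEM=0 BR=0, R=0, W=1
[7] MUL needs rd=2 wr=1: RD_PORT; after: ALU=0 MUL=1 MEM=0 BR=0, R=0, W=1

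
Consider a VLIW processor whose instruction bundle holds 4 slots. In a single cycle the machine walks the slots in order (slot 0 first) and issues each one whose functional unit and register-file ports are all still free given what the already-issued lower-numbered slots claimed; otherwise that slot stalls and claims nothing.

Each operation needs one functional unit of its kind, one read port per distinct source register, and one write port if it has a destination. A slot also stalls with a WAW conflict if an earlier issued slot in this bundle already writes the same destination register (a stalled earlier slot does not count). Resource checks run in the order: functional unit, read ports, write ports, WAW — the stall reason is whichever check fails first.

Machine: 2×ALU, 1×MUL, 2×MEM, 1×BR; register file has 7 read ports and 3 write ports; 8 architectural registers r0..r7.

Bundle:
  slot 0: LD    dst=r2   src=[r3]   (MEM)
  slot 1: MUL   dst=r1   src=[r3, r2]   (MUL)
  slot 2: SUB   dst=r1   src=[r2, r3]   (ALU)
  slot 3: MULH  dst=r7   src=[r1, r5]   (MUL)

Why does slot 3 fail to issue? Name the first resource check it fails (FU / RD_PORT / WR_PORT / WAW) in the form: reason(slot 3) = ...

[0] MEM needs rd=1 wr=1: ok; after: ALU=2 MUL=1 MEM=1 BR=1, R=6, W=2
[1] MUL needs rd=2 wr=1: ok; after: ALU=2 MUL=0 MEM=1 BR=1, R=4, W=1
[2] ALU needs rd=2 wr=1: WAW; after: ALU=2 MUL=0 MEM=1 BR=1, R=4, W=1
[3] MUL needs rd=2 wr=1: FU; after: ALU=2 MUL=0 MEM=1 BR=1, R=4, W=1

reason(slot 3) = FU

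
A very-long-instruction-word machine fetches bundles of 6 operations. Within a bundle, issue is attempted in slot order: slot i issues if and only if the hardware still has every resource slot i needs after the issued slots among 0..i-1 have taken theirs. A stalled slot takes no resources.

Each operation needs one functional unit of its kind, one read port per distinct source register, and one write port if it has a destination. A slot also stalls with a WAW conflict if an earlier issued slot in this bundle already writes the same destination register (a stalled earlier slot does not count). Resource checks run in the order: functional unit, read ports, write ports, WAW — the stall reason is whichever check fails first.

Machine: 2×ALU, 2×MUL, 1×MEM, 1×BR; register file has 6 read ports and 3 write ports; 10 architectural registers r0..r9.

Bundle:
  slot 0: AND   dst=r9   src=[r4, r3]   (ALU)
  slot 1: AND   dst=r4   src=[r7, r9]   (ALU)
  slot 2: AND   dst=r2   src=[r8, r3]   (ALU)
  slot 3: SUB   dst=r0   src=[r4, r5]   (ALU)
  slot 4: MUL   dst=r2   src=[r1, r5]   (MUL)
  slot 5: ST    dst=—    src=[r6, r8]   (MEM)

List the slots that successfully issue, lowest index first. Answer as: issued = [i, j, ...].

issued = [0, 1, 4]

slot 0 (ALU): ISSUE — free A1,Mu2,Ld1,B1 rp4 wp2
slot 1 (ALU): ISSUE — free A0,Mu2,Ld1,B1 rp2 wp1
slot 2 (ALU): stall FU — free A0,Mu2,Ld1,B1 rp2 wp1
slot 3 (ALU): stall FU — free A0,Mu2,Ld1,B1 rp2 wp1
slot 4 (MUL): ISSUE — free A0,Mu1,Ld1,B1 rp0 wp0
slot 5 (MEM): stall RD_PORT — free A0,Mu1,Ld1,B1 rp0 wp0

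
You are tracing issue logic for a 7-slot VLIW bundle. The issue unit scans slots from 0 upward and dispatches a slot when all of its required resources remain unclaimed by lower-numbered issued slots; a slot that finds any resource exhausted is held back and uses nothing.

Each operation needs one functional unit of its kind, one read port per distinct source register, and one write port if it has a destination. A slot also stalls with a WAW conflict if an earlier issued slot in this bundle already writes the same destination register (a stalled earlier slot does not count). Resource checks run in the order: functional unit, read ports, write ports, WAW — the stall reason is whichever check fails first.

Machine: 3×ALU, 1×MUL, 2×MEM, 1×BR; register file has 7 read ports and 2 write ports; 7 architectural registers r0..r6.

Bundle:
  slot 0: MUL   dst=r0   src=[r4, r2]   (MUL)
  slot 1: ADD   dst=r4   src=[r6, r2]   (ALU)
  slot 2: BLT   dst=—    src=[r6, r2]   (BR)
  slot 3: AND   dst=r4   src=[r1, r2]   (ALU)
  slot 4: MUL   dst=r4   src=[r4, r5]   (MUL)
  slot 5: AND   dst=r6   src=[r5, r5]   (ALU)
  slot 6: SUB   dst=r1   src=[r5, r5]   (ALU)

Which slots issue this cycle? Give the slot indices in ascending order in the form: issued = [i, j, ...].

issued = [0, 1, 2]

[0] MUL needs rd=2 wr=1: ok; after: ALU=3 MUL=0 MEM=2 BR=1, R=5, W=1
[1] ALU needs rd=2 wr=1: ok; after: ALU=2 MUL=0 MEM=2 BR=1, R=3, W=0
[2] BR needs rd=2 wr=0: ok; after: ALU=2 MUL=0 MEM=2 BR=0, R=1, W=0
[3] ALU needs rd=2 wr=1: RD_PORT; after: ALU=2 MUL=0 MEM=2 BR=0, R=1, W=0
[4] MUL needs rd=2 wr=1: FU; after: ALU=2 MUL=0 MEM=2 BR=0, R=1, W=0
[5] ALU needs rd=1 wr=1: WR_PORT; after: ALU=2 MUL=0 MEM=2 BR=0, R=1, W=0
[6] ALU needs rd=1 wr=1: WR_PORT; after: ALU=2 MUL=0 MEM=2 BR=0, R=1, W=0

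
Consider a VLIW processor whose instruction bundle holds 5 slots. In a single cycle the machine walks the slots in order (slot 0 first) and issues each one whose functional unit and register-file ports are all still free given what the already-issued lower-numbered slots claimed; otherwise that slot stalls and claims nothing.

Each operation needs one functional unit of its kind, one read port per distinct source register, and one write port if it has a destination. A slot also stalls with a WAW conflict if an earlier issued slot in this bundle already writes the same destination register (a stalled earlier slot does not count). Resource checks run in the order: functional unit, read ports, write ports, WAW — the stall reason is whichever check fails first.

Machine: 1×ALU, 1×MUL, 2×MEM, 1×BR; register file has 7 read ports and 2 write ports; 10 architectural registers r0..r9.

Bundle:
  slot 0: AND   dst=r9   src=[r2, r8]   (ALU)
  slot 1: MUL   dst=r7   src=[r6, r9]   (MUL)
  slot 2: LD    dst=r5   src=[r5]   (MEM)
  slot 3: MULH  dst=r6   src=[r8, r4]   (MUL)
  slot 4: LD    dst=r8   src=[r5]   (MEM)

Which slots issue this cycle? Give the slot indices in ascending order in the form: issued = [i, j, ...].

issued = [0, 1]

#0 ALU src=r2,r8 dispatched  <A:0 Mu:1 Ld:2 B:1 rd:5 wr:1>
#1 MUL src=r6,r9 dispatched  <A:0 Mu:0 Ld:2 B:1 rd:3 wr:0>
#2 MEM src=r5 held:WR_PORT  <A:0 Mu:0 Ld:2 B:1 rd:3 wr:0>
#3 MUL src=r8,r4 held:FU  <A:0 Mu:0 Ld:2 B:1 rd:3 wr:0>
#4 MEM src=r5 held:WR_PORT  <A:0 Mu:0 Ld:2 B:1 rd:3 wr:0>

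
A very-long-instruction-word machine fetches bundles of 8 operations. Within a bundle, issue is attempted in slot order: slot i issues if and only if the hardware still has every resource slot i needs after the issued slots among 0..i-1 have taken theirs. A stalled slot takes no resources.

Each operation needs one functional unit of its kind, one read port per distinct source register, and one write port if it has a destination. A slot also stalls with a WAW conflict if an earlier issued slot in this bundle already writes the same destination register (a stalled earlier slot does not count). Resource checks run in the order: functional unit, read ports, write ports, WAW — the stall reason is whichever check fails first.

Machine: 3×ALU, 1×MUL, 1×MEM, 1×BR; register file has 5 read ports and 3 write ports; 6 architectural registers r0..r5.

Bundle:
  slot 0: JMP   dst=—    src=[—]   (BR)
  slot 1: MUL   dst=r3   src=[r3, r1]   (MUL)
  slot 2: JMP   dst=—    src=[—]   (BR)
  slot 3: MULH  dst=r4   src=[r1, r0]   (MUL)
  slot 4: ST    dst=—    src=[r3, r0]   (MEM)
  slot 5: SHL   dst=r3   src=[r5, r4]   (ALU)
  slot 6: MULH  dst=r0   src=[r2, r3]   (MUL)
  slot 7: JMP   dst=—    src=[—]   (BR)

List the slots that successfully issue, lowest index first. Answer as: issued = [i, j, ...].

issued = [0, 1, 4]

slot 0 (BR): ISSUE — free A3,Mu1,Ld1,B0 rp5 wp3
slot 1 (MUL): ISSUE — free A3,Mu0,Ld1,B0 rp3 wp2
slot 2 (BR): stall FU — free A3,Mu0,Ld1,B0 rp3 wp2
slot 3 (MUL): stall FU — free A3,Mu0,Ld1,B0 rp3 wp2
slot 4 (MEM): ISSUE — free A3,Mu0,Ld0,B0 rp1 wp2
slot 5 (ALU): stall RD_PORT — free A3,Mu0,Ld0,B0 rp1 wp2
slot 6 (MUL): stall FU — free A3,Mu0,Ld0,B0 rp1 wp2
slot 7 (BR): stall FU — free A3,Mu0,Ld0,B0 rp1 wp2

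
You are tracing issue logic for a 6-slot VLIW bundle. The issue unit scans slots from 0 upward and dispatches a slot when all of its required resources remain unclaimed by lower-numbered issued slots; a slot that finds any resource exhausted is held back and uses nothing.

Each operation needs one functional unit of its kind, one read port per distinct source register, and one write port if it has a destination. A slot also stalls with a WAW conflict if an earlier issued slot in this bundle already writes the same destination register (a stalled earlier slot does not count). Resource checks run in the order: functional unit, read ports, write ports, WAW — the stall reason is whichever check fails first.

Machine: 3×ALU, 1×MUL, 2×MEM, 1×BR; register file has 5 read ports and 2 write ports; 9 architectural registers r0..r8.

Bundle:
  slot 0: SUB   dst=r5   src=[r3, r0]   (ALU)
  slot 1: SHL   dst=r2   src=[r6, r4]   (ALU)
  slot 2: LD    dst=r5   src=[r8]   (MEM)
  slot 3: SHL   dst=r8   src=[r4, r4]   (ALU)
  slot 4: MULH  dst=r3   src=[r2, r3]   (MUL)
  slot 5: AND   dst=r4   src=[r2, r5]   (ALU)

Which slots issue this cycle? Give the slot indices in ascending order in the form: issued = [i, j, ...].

[0] ALU needs rd=2 wr=1: ok; after: ALU=2 MUL=1 MEM=2 BR=1, R=3, W=1
[1] ALU needs rd=2 wr=1: ok; after: ALU=1 MUL=1 MEM=2 BR=1, R=1, W=0
[2] MEM needs rd=1 wr=1: WR_PORT; after: ALU=1 MUL=1 MEM=2 BR=1, R=1, W=0
[3] ALU needs rd=1 wr=1: WR_PORT; after: ALU=1 MUL=1 MEM=2 BR=1, R=1, W=0
[4] MUL needs rd=2 wr=1: RD_PORT; after: ALU=1 MUL=1 MEM=2 BR=1, R=1, W=0
[5] ALU needs rd=2 wr=1: RD_PORT; after: ALU=1 MUL=1 MEM=2 BR=1, R=1, W=0

issued = [0, 1]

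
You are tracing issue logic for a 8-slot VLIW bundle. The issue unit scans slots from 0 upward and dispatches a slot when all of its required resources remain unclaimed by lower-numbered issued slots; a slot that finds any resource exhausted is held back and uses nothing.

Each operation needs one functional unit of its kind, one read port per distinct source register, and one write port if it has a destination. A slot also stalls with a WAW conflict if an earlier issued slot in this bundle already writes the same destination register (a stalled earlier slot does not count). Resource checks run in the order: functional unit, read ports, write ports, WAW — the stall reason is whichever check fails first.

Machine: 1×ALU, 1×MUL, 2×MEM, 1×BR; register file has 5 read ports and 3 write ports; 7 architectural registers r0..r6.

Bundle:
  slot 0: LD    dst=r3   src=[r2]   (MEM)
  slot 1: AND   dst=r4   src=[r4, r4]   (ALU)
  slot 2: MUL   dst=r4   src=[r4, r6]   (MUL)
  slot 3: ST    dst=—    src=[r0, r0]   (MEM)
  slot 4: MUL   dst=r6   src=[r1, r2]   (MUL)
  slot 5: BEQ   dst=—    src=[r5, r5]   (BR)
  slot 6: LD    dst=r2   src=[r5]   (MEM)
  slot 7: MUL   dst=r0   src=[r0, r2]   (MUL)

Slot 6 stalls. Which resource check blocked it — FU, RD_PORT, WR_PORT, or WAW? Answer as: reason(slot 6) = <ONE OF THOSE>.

  0. MEM→r3 ⇒ go  {1A/1Mu/1Ld/1B | 4r 2w}
  1. ALU→r4 ⇒ go  {0A/1Mu/1Ld/1B | 3r 1w}
  2. MUL→r4 ⇒ no(WAW)  {0A/1Mu/1Ld/1B | 3r 1w}
  3. MEM ⇒ go  {0A/1Mu/0Ld/1B | 2r 1w}
  4. MUL→r6 ⇒ go  {0A/0Mu/0Ld/1B | 0r 0w}
  5. BR ⇒ no(RD_PORT)  {0A/0Mu/0Ld/1B | 0r 0w}
  6. MEM→r2 ⇒ no(FU)  {0A/0Mu/0Ld/1B | 0r 0w}
  7. MUL→r0 ⇒ no(FU)  {0A/0Mu/0Ld/1B | 0r 0w}

reason(slot 6) = FU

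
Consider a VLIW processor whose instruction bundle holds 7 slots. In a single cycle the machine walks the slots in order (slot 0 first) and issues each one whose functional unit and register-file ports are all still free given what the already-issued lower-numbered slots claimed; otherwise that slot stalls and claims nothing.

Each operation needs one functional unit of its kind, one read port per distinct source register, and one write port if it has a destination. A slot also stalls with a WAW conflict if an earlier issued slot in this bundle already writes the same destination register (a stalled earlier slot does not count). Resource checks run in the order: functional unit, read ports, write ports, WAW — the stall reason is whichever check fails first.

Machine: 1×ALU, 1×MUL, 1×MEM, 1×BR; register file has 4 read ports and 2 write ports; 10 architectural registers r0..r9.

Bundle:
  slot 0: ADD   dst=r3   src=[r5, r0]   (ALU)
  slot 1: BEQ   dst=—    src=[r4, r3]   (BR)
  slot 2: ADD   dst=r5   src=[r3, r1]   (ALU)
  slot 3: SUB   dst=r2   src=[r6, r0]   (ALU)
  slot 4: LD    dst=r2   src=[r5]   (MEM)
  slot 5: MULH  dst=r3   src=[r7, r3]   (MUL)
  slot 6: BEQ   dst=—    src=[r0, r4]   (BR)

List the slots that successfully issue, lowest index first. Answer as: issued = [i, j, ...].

issued = [0, 1]

  0. ALU→r3 ⇒ go  {0A/1Mu/1Ld/1B | 2r 1w}
  1. BR ⇒ go  {0A/1Mu/1Ld/0B | 0r 1w}
  2. ALU→r5 ⇒ no(FU)  {0A/1Mu/1Ld/0B | 0r 1w}
  3. ALU→r2 ⇒ no(FU)  {0A/1Mu/1Ld/0B | 0r 1w}
  4. MEM→r2 ⇒ no(RD_PORT)  {0A/1Mu/1Ld/0B | 0r 1w}
  5. MUL→r3 ⇒ no(RD_PORT)  {0A/1Mu/1Ld/0B | 0r 1w}
  6. BR ⇒ no(FU)  {0A/1Mu/1Ld/0B | 0r 1w}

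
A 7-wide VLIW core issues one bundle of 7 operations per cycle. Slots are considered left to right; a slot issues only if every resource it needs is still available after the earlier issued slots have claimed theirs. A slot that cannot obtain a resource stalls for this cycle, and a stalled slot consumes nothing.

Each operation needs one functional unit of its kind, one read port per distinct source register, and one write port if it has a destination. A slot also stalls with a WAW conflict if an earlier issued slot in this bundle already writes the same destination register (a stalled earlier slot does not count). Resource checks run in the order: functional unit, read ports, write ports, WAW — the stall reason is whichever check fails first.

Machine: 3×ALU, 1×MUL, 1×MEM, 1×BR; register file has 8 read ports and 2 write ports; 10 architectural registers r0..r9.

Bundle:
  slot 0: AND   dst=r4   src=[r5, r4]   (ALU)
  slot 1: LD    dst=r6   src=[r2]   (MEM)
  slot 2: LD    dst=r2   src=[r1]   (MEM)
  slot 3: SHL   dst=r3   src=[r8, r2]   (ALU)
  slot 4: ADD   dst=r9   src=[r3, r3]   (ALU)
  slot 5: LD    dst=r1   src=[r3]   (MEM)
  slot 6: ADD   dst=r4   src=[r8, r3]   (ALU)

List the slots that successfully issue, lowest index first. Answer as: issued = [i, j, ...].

issued = [0, 1]

  0. ALU→r4 ⇒ go  {2A/1Mu/1Ld/1B | 6r 1w}
  1. MEM→r6 ⇒ go  {2A/1Mu/0Ld/1B | 5r 0w}
  2. MEM→r2 ⇒ no(FU)  {2A/1Mu/0Ld/1B | 5r 0w}
  3. ALU→r3 ⇒ no(WR_PORT)  {2A/1Mu/0Ld/1B | 5r 0w}
  4. ALU→r9 ⇒ no(WR_PORT)  {2A/1Mu/0Ld/1B | 5r 0w}
  5. MEM→r1 ⇒ no(FU)  {2A/1Mu/0Ld/1B | 5r 0w}
  6. ALU→r4 ⇒ no(WR_PORT)  {2A/1Mu/0Ld/1B | 5r 0w}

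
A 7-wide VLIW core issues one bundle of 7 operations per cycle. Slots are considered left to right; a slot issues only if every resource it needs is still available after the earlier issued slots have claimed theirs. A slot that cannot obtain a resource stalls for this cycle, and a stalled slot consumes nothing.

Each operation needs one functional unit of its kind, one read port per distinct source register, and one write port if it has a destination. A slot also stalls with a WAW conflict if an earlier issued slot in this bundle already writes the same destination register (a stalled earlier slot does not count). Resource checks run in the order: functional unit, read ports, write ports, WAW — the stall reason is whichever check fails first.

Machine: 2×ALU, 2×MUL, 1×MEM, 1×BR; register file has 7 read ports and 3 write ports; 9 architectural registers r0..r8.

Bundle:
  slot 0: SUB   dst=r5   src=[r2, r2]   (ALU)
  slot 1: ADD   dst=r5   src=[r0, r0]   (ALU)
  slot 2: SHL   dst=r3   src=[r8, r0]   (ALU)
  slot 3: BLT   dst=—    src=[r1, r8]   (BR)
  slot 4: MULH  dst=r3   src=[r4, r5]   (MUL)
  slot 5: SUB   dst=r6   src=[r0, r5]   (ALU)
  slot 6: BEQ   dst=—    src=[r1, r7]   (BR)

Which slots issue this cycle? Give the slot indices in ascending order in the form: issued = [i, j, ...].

issued = [0, 2, 3]

(0) want 1×ALU +1rd +1wr — yes → AL1|MU2|ME1|BR1|rd6|wr2
(1) want 1×ALU +1rd +1wr — WAW → AL1|MU2|ME1|BR1|rd6|wr2
(2) want 1×ALU +2rd +1wr — yes → AL0|MU2|ME1|BR1|rd4|wr1
(3) want 1×BR +2rd +0wr — yes → AL0|MU2|ME1|BR0|rd2|wr1
(4) want 1×MUL +2rd +1wr — WAW → AL0|MU2|ME1|BR0|rd2|wr1
(5) want 1×ALU +2rd +1wr — FU → AL0|MU2|ME1|BR0|rd2|wr1
(6) want 1×BR +2rd +0wr — FU → AL0|MU2|ME1|BR0|rd2|wr1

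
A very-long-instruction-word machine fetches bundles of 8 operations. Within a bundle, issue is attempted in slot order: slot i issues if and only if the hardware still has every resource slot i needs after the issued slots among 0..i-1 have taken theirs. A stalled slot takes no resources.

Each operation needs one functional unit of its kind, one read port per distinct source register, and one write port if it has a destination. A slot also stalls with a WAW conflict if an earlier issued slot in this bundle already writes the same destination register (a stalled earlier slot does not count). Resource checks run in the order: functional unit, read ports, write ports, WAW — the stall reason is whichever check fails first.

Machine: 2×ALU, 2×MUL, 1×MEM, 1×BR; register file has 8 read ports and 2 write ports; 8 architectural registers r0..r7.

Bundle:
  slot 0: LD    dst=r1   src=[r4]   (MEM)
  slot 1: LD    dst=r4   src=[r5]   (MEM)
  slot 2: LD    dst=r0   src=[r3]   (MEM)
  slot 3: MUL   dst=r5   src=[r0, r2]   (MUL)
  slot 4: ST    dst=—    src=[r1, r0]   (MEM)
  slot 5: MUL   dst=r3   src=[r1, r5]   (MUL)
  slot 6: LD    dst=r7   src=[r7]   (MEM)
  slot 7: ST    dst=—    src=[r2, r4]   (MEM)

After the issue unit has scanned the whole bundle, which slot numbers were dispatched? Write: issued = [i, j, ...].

[0] MEM needs rd=1 wr=1: ok; after: ALU=2 MUL=2 MEM=0 BR=1, R=7, W=1
[1] MEM needs rd=1 wr=1: FU; after: ALU=2 MUL=2 MEM=0 BR=1, R=7, W=1
[2] MEM needs rd=1 wr=1: FU; after: ALU=2 MUL=2 MEM=0 BR=1, R=7, W=1
[3] MUL needs rd=2 wr=1: ok; after: ALU=2 MUL=1 MEM=0 BR=1, R=5, W=0
[4] MEM needs rd=2 wr=0: FU; after: ALU=2 MUL=1 MEM=0 BR=1, R=5, W=0
[5] MUL needs rd=2 wr=1: WR_PORT; after: ALU=2 MUL=1 MEM=0 BR=1, R=5, W=0
[6] MEM needs rd=1 wr=1: FU; after: ALU=2 MUL=1 MEM=0 BR=1, R=5, W=0
[7] MEM needs rd=2 wr=0: FU; after: ALU=2 MUL=1 MEM=0 BR=1, R=5, W=0

issued = [0, 3]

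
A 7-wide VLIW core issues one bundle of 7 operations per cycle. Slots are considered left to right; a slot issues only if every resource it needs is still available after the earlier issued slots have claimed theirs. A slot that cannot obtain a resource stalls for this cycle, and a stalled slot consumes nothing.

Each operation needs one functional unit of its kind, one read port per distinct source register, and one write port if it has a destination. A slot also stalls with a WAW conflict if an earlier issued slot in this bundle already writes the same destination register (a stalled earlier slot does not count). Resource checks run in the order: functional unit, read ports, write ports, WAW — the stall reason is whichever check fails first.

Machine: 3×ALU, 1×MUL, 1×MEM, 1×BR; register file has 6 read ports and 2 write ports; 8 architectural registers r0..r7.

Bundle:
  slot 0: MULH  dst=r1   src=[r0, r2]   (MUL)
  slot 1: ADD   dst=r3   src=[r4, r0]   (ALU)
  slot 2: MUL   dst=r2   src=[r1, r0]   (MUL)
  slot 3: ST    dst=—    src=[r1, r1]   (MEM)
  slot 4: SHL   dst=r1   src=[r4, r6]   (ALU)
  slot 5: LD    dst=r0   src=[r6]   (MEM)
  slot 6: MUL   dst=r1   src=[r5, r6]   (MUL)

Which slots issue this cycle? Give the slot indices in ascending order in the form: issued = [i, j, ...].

#0 MUL src=r0,r2 dispatched  <A:3 Mu:0 Ld:1 B:1 rd:4 wr:1>
#1 ALU src=r4,r0 dispatched  <A:2 Mu:0 Ld:1 B:1 rd:2 wr:0>
#2 MUL src=r1,r0 held:FU  <A:2 Mu:0 Ld:1 B:1 rd:2 wr:0>
#3 MEM src=r1,r1 dispatched  <A:2 Mu:0 Ld:0 B:1 rd:1 wr:0>
#4 ALU src=r4,r6 held:RD_PORT  <A:2 Mu:0 Ld:0 B:1 rd:1 wr:0>
#5 MEM src=r6 held:FU  <A:2 Mu:0 Ld:0 B:1 rd:1 wr:0>
#6 MUL src=r5,r6 held:FU  <A:2 Mu:0 Ld:0 B:1 rd:1 wr:0>

issued = [0, 1, 3]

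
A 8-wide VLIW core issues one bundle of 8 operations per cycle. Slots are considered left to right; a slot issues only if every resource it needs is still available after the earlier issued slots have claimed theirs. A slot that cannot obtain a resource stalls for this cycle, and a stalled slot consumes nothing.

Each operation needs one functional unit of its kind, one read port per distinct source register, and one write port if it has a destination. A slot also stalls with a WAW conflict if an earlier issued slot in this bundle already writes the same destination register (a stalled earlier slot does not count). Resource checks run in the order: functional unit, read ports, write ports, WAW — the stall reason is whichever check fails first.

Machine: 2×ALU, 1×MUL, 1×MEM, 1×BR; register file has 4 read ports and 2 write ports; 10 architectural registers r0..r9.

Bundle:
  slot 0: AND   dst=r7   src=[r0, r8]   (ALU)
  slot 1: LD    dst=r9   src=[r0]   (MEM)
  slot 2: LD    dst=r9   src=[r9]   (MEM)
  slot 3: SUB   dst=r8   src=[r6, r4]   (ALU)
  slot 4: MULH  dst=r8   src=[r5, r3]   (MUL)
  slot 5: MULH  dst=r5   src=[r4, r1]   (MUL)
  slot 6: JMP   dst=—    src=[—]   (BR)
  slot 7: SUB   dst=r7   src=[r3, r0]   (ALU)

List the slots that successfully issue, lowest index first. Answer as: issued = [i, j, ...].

slot 0 (ALU): ISSUE — free A1,Mu1,Ld1,B1 rp2 wp1
slot 1 (MEM): ISSUE — free A1,Mu1,Ld0,B1 rp1 wp0
slot 2 (MEM): stall FU — free A1,Mu1,Ld0,B1 rp1 wp0
slot 3 (ALU): stall RD_PORT — free A1,Mu1,Ld0,B1 rp1 wp0
slot 4 (MUL): stall RD_PORT — free A1,Mu1,Ld0,B1 rp1 wp0
slot 5 (MUL): stall RD_PORT — free A1,Mu1,Ld0,B1 rp1 wp0
slot 6 (BR): ISSUE — free A1,Mu1,Ld0,B0 rp1 wp0
slot 7 (ALU): stall RD_PORT — free A1,Mu1,Ld0,B0 rp1 wp0

issued = [0, 1, 6]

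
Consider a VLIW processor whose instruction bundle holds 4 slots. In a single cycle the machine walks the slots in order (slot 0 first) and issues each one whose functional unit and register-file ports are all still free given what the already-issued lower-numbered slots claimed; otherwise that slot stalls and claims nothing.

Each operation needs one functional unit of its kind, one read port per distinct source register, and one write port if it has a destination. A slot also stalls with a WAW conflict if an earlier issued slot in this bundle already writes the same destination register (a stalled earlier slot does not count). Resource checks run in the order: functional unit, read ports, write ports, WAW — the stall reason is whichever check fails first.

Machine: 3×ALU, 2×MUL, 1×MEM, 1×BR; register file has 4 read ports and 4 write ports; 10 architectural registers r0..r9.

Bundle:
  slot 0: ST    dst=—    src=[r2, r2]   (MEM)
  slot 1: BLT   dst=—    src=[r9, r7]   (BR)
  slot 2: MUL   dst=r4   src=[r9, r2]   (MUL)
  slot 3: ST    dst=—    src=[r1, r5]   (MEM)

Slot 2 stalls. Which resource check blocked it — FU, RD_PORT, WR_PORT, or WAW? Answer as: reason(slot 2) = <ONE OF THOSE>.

reason(slot 2) = RD_PORT

[0] MEM needs rd=1 wr=0: ok; after: ALU=3 MUL=2 MEM=0 BR=1, R=3, W=4
[1] BR needs rd=2 wr=0: ok; after: ALU=3 MUL=2 MEM=0 BR=0, R=1, W=4
[2] MUL needs rd=2 wr=1: RD_PORT; after: ALU=3 MUL=2 MEM=0 BR=0, R=1, W=4
[3] MEM needs rd=2 wr=0: FU; after: ALU=3 MUL=2 MEM=0 BR=0, R=1, W=4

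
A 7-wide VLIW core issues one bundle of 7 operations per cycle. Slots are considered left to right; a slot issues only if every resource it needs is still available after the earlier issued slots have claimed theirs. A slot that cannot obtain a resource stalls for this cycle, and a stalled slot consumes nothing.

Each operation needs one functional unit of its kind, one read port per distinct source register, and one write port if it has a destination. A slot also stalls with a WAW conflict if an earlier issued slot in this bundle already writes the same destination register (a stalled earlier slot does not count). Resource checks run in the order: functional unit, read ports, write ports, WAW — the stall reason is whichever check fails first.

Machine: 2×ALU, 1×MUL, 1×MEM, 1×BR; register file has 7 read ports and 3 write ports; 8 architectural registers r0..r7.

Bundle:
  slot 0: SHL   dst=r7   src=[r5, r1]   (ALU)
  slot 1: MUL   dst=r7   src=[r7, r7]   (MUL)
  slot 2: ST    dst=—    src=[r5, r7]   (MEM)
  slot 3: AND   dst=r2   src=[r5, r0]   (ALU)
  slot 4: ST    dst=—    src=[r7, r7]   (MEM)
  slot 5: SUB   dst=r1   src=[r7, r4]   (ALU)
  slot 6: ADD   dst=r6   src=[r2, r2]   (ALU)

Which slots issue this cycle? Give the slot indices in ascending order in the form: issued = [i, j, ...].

slot 0 (ALU): ISSUE — free A1,Mu1,Ld1,B1 rp5 wp2
slot 1 (MUL): stall WAW — free A1,Mu1,Ld1,B1 rp5 wp2
slot 2 (MEM): ISSUE — free A1,Mu1,Ld0,B1 rp3 wp2
slot 3 (ALU): ISSUE — free A0,Mu1,Ld0,B1 rp1 wp1
slot 4 (MEM): stall FU — free A0,Mu1,Ld0,B1 rp1 wp1
slot 5 (ALU): stall FU — free A0,Mu1,Ld0,B1 rp1 wp1
slot 6 (ALU): stall FU — free A0,Mu1,Ld0,B1 rp1 wp1

issued = [0, 2, 3]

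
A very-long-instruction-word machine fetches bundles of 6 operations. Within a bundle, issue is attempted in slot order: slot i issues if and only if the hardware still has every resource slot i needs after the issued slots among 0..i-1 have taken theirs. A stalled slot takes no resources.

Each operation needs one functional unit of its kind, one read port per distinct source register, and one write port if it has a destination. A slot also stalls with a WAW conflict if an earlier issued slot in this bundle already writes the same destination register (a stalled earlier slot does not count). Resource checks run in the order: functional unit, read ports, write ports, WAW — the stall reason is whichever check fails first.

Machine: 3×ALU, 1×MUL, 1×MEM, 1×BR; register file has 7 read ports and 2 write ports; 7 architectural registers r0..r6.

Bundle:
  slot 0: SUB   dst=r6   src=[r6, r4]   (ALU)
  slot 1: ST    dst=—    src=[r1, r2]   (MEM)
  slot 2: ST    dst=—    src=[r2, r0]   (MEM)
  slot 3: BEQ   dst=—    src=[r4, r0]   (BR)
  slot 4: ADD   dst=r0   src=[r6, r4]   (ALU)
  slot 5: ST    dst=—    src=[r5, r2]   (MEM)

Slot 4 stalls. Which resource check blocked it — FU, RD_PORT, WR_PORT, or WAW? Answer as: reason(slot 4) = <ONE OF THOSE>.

  0. ALU→r6 ⇒ go  {2A/1Mu/1Ld/1B | 5r 1w}
  1. MEM ⇒ go  {2A/1Mu/0Ld/1B | 3r 1w}
  2. MEM ⇒ no(FU)  {2A/1Mu/0Ld/1B | 3r 1w}
  3. BR ⇒ go  {2A/1Mu/0Ld/0B | 1r 1w}
  4. ALU→r0 ⇒ no(RD_PORT)  {2A/1Mu/0Ld/0B | 1r 1w}
  5. MEM ⇒ no(FU)  {2A/1Mu/0Ld/0B | 1r 1w}

reason(slot 4) = RD_PORT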